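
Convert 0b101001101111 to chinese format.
Convert 0b101001101111 (binary) → 2048 + 512 + 64 + 32 + 8 + 4 + 2 + 1 = 2671 (decimal)
Convert 2671 (decimal) → 2671 = 2×1000 + 6×100 + 7×10 + 1 → 二千六百七十一 (Chinese numeral)
二千六百七十一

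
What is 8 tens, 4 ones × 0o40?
Convert 8 tens, 4 ones (place-value notation) → 8×10 + 4 = 84 (decimal)
Convert 0o40 (octal) → 4×8 = 32 (decimal)
Compute 84 × 32 = 2688
2688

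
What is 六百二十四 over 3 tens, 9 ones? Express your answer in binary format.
Convert 六百二十四 (Chinese numeral) → 6×100 + 2×10 + 4 = 624 (decimal)
Convert 3 tens, 9 ones (place-value notation) → 3×10 + 9 = 39 (decimal)
Compute 624 ÷ 39 = 16
Convert 16 (decimal) → 0b10000 (binary)
0b10000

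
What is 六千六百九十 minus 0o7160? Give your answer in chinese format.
Convert 六千六百九十 (Chinese numeral) → 6×1000 + 6×100 + 9×10 = 6690 (decimal)
Convert 0o7160 (octal) → 7×512 + 1×64 + 6×8 = 3696 (decimal)
Compute 6690 - 3696 = 2994
Convert 2994 (decimal) → 2994 = 2×1000 + 9×100 + 9×10 + 4 → 二千九百九十四 (Chinese numeral)
二千九百九十四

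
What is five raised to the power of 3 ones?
Convert five (English words) → 5 (decimal)
Convert 3 ones (place-value notation) → 3 (decimal)
Compute 5 ^ 3 = 125
125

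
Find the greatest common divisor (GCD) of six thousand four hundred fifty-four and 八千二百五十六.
Convert six thousand four hundred fifty-four (English words) → 6×1000 + 4×100 + 54 = 6454 (decimal)
Convert 八千二百五十六 (Chinese numeral) → 8×1000 + 2×100 + 5×10 + 6 = 8256 (decimal)
Compute gcd(6454, 8256) = 2
2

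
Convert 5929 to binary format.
Convert 5929 (decimal) → 5929 = 4096 + 1024 + 512 + 256 + 32 + 8 + 1 → 0b1011100101001 (binary)
0b1011100101001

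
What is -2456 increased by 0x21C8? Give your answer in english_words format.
Convert 0x21C8 (hexadecimal) → 2×4096 + 1×256 + 12×16 + 8 = 8648 (decimal)
Compute -2456 + 8648 = 6192
Convert 6192 (decimal) → 6192 = 6×1000 + 1×100 + 92 → six thousand one hundred ninety-two (English words)
six thousand one hundred ninety-two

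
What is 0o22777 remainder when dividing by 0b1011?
Convert 0o22777 (octal) → 2×4096 + 2×512 + 7×64 + 7×8 + 7 = 9727 (decimal)
Convert 0b1011 (binary) → 8 + 2 + 1 = 11 (decimal)
Compute 9727 mod 11 = 3
3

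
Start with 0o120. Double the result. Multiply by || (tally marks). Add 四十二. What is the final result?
Convert 0o120 (octal) → 1×64 + 2×8 = 80 (decimal)
Start: 80
80 × 2 = 160
Convert || (tally marks) → 2 (decimal)
160 × 2 = 320
Convert 四十二 (Chinese numeral) → 4×10 + 2 = 42 (decimal)
320 + 42 = 362
362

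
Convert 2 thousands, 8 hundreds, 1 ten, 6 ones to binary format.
Convert 2 thousands, 8 hundreds, 1 ten, 6 ones (place-value notation) → 2×1000 + 8×100 + 1×10 + 6 = 2816 (decimal)
Convert 2816 (decimal) → 2816 = 2048 + 512 + 256 → 0b101100000000 (binary)
0b101100000000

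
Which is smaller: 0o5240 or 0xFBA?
Convert 0o5240 (octal) → 5×512 + 2×64 + 4×8 = 2720 (decimal)
Convert 0xFBA (hexadecimal) → 15×256 + 11×16 + 10 = 4026 (decimal)
Compare 2720 vs 4026: smaller = 2720
2720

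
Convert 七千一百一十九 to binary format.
Convert 七千一百一十九 (Chinese numeral) → 7×1000 + 1×100 + 1×10 + 9 = 7119 (decimal)
Convert 7119 (decimal) → 7119 = 4096 + 2048 + 512 + 256 + 128 + 64 + 8 + 4 + 2 + 1 → 0b1101111001111 (binary)
0b1101111001111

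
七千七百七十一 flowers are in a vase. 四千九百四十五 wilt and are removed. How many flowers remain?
Convert 七千七百七十一 (Chinese numeral) → 7×1000 + 7×100 + 7×10 + 1 = 7771 (decimal)
Convert 四千九百四十五 (Chinese numeral) → 4×1000 + 9×100 + 4×10 + 5 = 4945 (decimal)
Compute 7771 - 4945 = 2826
2826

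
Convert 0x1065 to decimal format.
Convert 0x1065 (hexadecimal) → 1×4096 + 6×16 + 5 = 4197 (decimal)
4197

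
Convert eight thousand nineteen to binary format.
Convert eight thousand nineteen (English words) → 8×1000 + 19 = 8019 (decimal)
Convert 8019 (decimal) → 8019 = 4096 + 2048 + 1024 + 512 + 256 + 64 + 16 + 2 + 1 → 0b1111101010011 (binary)
0b1111101010011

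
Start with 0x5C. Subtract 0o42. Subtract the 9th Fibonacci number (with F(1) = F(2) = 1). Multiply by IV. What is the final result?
Convert 0x5C (hexadecimal) → 5×16 + 12 = 92 (decimal)
Start: 92
Convert 0o42 (octal) → 4×8 + 2 = 34 (decimal)
92 - 34 = 58
Convert the 9th Fibonacci number (with F(1) = F(2) = 1) (Fibonacci index) → 1, 1, 2, 3, 5, 8, 13, 21, 34 → 34 (decimal)
58 - 34 = 24
Convert IV (Roman numeral) → 4 (decimal)
24 × 4 = 96
96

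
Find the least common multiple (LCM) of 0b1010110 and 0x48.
Convert 0b1010110 (binary) → 64 + 16 + 4 + 2 = 86 (decimal)
Convert 0x48 (hexadecimal) → 4×16 + 8 = 72 (decimal)
Compute lcm(86, 72) = 3096
3096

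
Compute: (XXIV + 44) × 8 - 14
Convert XXIV (Roman numeral) → 10 + 10 + 4 = 24 (decimal)
Expression in decimal: (24 + 44) × 8 - 14
Parentheses first: 24 + 44 = 68
Multiply: 68 × 8 = 544
Subtract: 544 - 14 = 530
530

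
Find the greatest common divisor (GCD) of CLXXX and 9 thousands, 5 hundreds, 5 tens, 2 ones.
Convert CLXXX (Roman numeral) → 100 + 50 + 10 + 10 + 10 = 180 (decimal)
Convert 9 thousands, 5 hundreds, 5 tens, 2 ones (place-value notation) → 9×1000 + 5×100 + 5×10 + 2 = 9552 (decimal)
Compute gcd(180, 9552) = 12
12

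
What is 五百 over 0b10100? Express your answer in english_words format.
Convert 五百 (Chinese numeral) → 5×100 = 500 (decimal)
Convert 0b10100 (binary) → 16 + 4 = 20 (decimal)
Compute 500 ÷ 20 = 25
Convert 25 (decimal) → twenty-five (English words)
twenty-five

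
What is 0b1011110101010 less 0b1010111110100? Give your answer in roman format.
Convert 0b1011110101010 (binary) → 4096 + 1024 + 512 + 256 + 128 + 32 + 8 + 2 = 6058 (decimal)
Convert 0b1010111110100 (binary) → 4096 + 1024 + 256 + 128 + 64 + 32 + 16 + 4 = 5620 (decimal)
Compute 6058 - 5620 = 438
Convert 438 (decimal) → 438 = 400 + 10 + 10 + 10 + 5 + 1 + 1 + 1 → CDXXXVIII (Roman numeral)
CDXXXVIII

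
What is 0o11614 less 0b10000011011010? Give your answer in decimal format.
Convert 0o11614 (octal) → 1×4096 + 1×512 + 6×64 + 1×8 + 4 = 5004 (decimal)
Convert 0b10000011011010 (binary) → 8192 + 128 + 64 + 16 + 8 + 2 = 8410 (decimal)
Compute 5004 - 8410 = -3406
-3406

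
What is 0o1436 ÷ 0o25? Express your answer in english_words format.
Convert 0o1436 (octal) → 1×512 + 4×64 + 3×8 + 6 = 798 (decimal)
Convert 0o25 (octal) → 2×8 + 5 = 21 (decimal)
Compute 798 ÷ 21 = 38
Convert 38 (decimal) → thirty-eight (English words)
thirty-eight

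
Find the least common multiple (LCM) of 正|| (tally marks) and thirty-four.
Convert 正|| (tally marks) → 5 + 2 = 7 (decimal)
Convert thirty-four (English words) → 34 (decimal)
Compute lcm(7, 34) = 238
238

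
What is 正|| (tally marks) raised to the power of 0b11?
Convert 正|| (tally marks) → 5 + 2 = 7 (decimal)
Convert 0b11 (binary) → 2 + 1 = 3 (decimal)
Compute 7 ^ 3 = 343
343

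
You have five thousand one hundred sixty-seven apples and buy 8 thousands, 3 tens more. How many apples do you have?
Convert five thousand one hundred sixty-seven (English words) → 5×1000 + 1×100 + 67 = 5167 (decimal)
Convert 8 thousands, 3 tens (place-value notation) → 8×1000 + 3×10 = 8030 (decimal)
Compute 5167 + 8030 = 13197
13197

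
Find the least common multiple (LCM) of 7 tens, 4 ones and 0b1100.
Convert 7 tens, 4 ones (place-value notation) → 7×10 + 4 = 74 (decimal)
Convert 0b1100 (binary) → 8 + 4 = 12 (decimal)
Compute lcm(74, 12) = 444
444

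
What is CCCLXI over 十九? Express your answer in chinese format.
Convert CCCLXI (Roman numeral) → 100 + 100 + 100 + 50 + 10 + 1 = 361 (decimal)
Convert 十九 (Chinese numeral) → 1×10 + 9 = 19 (decimal)
Compute 361 ÷ 19 = 19
Convert 19 (decimal) → 19 = 1×10 + 9 → 十九 (Chinese numeral)
十九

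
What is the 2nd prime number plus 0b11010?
The 2nd prime number = 3
Convert 0b11010 (binary) → 16 + 8 + 2 = 26 (decimal)
Compute 3 + 26 = 29
29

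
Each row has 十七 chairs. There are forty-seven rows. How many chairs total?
Convert 十七 (Chinese numeral) → 1×10 + 7 = 17 (decimal)
Convert forty-seven (English words) → 47 (decimal)
Compute 17 × 47 = 799
799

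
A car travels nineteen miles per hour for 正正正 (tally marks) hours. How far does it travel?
Convert nineteen (English words) → 19 (decimal)
Convert 正正正 (tally marks) → 5 + 5 + 5 = 15 (decimal)
Compute 19 × 15 = 285
285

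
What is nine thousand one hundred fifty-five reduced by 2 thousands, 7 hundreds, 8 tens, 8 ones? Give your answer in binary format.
Convert nine thousand one hundred fifty-five (English words) → 9×1000 + 1×100 + 55 = 9155 (decimal)
Convert 2 thousands, 7 hundreds, 8 tens, 8 ones (place-value notation) → 2×1000 + 7×100 + 8×10 + 8 = 2788 (decimal)
Compute 9155 - 2788 = 6367
Convert 6367 (decimal) → 6367 = 4096 + 2048 + 128 + 64 + 16 + 8 + 4 + 2 + 1 → 0b1100011011111 (binary)
0b1100011011111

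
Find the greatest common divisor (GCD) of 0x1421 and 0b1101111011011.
Convert 0x1421 (hexadecimal) → 1×4096 + 4×256 + 2×16 + 1 = 5153 (decimal)
Convert 0b1101111011011 (binary) → 4096 + 2048 + 512 + 256 + 128 + 64 + 16 + 8 + 2 + 1 = 7131 (decimal)
Compute gcd(5153, 7131) = 1
1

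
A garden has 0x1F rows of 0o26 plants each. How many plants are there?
Convert 0o26 (octal) → 2×8 + 6 = 22 (decimal)
Convert 0x1F (hexadecimal) → 1×16 + 15 = 31 (decimal)
Compute 22 × 31 = 682
682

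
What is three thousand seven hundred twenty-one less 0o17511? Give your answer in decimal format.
Convert three thousand seven hundred twenty-one (English words) → 3×1000 + 7×100 + 21 = 3721 (decimal)
Convert 0o17511 (octal) → 1×4096 + 7×512 + 5×64 + 1×8 + 1 = 8009 (decimal)
Compute 3721 - 8009 = -4288
-4288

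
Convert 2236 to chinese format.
Convert 2236 (decimal) → 2236 = 2×1000 + 2×100 + 3×10 + 6 → 二千二百三十六 (Chinese numeral)
二千二百三十六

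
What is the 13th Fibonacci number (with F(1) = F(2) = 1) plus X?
The 13th Fibonacci number (with F(1) = F(2) = 1): 1, 1, 2, 3, 5, 8, 13, 21, 34, 55, 89, 144, 233 → 233
Convert X (Roman numeral) → 10 (decimal)
Compute 233 + 10 = 243
243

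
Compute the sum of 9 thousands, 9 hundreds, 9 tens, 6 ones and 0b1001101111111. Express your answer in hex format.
Convert 9 thousands, 9 hundreds, 9 tens, 6 ones (place-value notation) → 9×1000 + 9×100 + 9×10 + 6 = 9996 (decimal)
Convert 0b1001101111111 (binary) → 4096 + 512 + 256 + 64 + 32 + 16 + 8 + 4 + 2 + 1 = 4991 (decimal)
Compute 9996 + 4991 = 14987
Convert 14987 (decimal) → 14987 = 3×4096 + 10×256 + 8×16 + 11 → 0x3A8B (hexadecimal)
0x3A8B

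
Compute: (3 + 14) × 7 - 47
Parentheses first: 3 + 14 = 17
Multiply: 17 × 7 = 119
Subtract: 119 - 47 = 72
72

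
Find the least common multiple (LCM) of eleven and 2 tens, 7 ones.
Convert eleven (English words) → 11 (decimal)
Convert 2 tens, 7 ones (place-value notation) → 2×10 + 7 = 27 (decimal)
Compute lcm(11, 27) = 297
297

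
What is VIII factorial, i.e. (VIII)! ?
Convert VIII (Roman numeral) → 5 + 1 + 1 + 1 = 8 (decimal)
Compute 8! = 40320
40320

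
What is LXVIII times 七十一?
Convert LXVIII (Roman numeral) → 50 + 10 + 5 + 1 + 1 + 1 = 68 (decimal)
Convert 七十一 (Chinese numeral) → 7×10 + 1 = 71 (decimal)
Compute 68 × 71 = 4828
4828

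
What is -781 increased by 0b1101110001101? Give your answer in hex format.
Convert 0b1101110001101 (binary) → 4096 + 2048 + 512 + 256 + 128 + 8 + 4 + 1 = 7053 (decimal)
Compute -781 + 7053 = 6272
Convert 6272 (decimal) → 6272 = 1×4096 + 8×256 + 8×16 → 0x1880 (hexadecimal)
0x1880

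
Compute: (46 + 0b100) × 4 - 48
Convert 0b100 (binary) → 4 (decimal)
Expression in decimal: (46 + 4) × 4 - 48
Parentheses first: 46 + 4 = 50
Multiply: 50 × 4 = 200
Subtract: 200 - 48 = 152
152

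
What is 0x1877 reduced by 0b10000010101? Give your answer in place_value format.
Convert 0x1877 (hexadecimal) → 1×4096 + 8×256 + 7×16 + 7 = 6263 (decimal)
Convert 0b10000010101 (binary) → 1024 + 16 + 4 + 1 = 1045 (decimal)
Compute 6263 - 1045 = 5218
Convert 5218 (decimal) → 5218 = 5×1000 + 2×100 + 1×10 + 8 → 5 thousands, 2 hundreds, 1 ten, 8 ones (place-value notation)
5 thousands, 2 hundreds, 1 ten, 8 ones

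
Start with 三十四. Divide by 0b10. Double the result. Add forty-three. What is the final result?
Convert 三十四 (Chinese numeral) → 3×10 + 4 = 34 (decimal)
Start: 34
Convert 0b10 (binary) → 2 (decimal)
34 ÷ 2 = 17
17 × 2 = 34
Convert forty-three (English words) → 43 (decimal)
34 + 43 = 77
77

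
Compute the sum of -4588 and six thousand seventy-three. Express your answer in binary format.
Convert six thousand seventy-three (English words) → 6×1000 + 73 = 6073 (decimal)
Compute -4588 + 6073 = 1485
Convert 1485 (decimal) → 1485 = 1024 + 256 + 128 + 64 + 8 + 4 + 1 → 0b10111001101 (binary)
0b10111001101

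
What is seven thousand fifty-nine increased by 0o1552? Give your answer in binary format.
Convert seven thousand fifty-nine (English words) → 7×1000 + 59 = 7059 (decimal)
Convert 0o1552 (octal) → 1×512 + 5×64 + 5×8 + 2 = 874 (decimal)
Compute 7059 + 874 = 7933
Convert 7933 (decimal) → 7933 = 4096 + 2048 + 1024 + 512 + 128 + 64 + 32 + 16 + 8 + 4 + 1 → 0b1111011111101 (binary)
0b1111011111101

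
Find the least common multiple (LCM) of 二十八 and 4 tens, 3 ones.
Convert 二十八 (Chinese numeral) → 2×10 + 8 = 28 (decimal)
Convert 4 tens, 3 ones (place-value notation) → 4×10 + 3 = 43 (decimal)
Compute lcm(28, 43) = 1204
1204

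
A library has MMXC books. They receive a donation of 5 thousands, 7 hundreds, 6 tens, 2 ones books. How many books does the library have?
Convert MMXC (Roman numeral) → 1000 + 1000 + 90 = 2090 (decimal)
Convert 5 thousands, 7 hundreds, 6 tens, 2 ones (place-value notation) → 5×1000 + 7×100 + 6×10 + 2 = 5762 (decimal)
Compute 2090 + 5762 = 7852
7852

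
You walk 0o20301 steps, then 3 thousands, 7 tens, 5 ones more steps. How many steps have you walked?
Convert 0o20301 (octal) → 2×4096 + 3×64 + 1 = 8385 (decimal)
Convert 3 thousands, 7 tens, 5 ones (place-value notation) → 3×1000 + 7×10 + 5 = 3075 (decimal)
Compute 8385 + 3075 = 11460
11460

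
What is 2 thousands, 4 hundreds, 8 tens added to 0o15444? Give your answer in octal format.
Convert 2 thousands, 4 hundreds, 8 tens (place-value notation) → 2×1000 + 4×100 + 8×10 = 2480 (decimal)
Convert 0o15444 (octal) → 1×4096 + 5×512 + 4×64 + 4×8 + 4 = 6948 (decimal)
Compute 2480 + 6948 = 9428
Convert 9428 (decimal) → 9428 = 2×4096 + 2×512 + 3×64 + 2×8 + 4 → 0o22324 (octal)
0o22324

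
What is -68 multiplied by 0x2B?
Convert 0x2B (hexadecimal) → 2×16 + 11 = 43 (decimal)
Compute -68 × 43 = -2924
-2924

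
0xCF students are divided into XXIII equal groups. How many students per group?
Convert 0xCF (hexadecimal) → 12×16 + 15 = 207 (decimal)
Convert XXIII (Roman numeral) → 10 + 10 + 1 + 1 + 1 = 23 (decimal)
Compute 207 ÷ 23 = 9
9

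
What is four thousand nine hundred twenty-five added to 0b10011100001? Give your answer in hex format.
Convert four thousand nine hundred twenty-five (English words) → 4×1000 + 9×100 + 25 = 4925 (decimal)
Convert 0b10011100001 (binary) → 1024 + 128 + 64 + 32 + 1 = 1249 (decimal)
Compute 4925 + 1249 = 6174
Convert 6174 (decimal) → 6174 = 1×4096 + 8×256 + 1×16 + 14 → 0x181E (hexadecimal)
0x181E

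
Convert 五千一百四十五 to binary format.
Convert 五千一百四十五 (Chinese numeral) → 5×1000 + 1×100 + 4×10 + 5 = 5145 (decimal)
Convert 5145 (decimal) → 5145 = 4096 + 1024 + 16 + 8 + 1 → 0b1010000011001 (binary)
0b1010000011001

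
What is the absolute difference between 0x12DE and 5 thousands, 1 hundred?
Convert 0x12DE (hexadecimal) → 1×4096 + 2×256 + 13×16 + 14 = 4830 (decimal)
Convert 5 thousands, 1 hundred (place-value notation) → 5×1000 + 1×100 = 5100 (decimal)
Compute |4830 - 5100| = 270
270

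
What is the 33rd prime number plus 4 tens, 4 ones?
The 33rd prime number = 137
Convert 4 tens, 4 ones (place-value notation) → 4×10 + 4 = 44 (decimal)
Compute 137 + 44 = 181
181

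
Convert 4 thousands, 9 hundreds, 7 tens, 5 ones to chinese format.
Convert 4 thousands, 9 hundreds, 7 tens, 5 ones (place-value notation) → 4×1000 + 9×100 + 7×10 + 5 = 4975 (decimal)
Convert 4975 (decimal) → 4975 = 4×1000 + 9×100 + 7×10 + 5 → 四千九百七十五 (Chinese numeral)
四千九百七十五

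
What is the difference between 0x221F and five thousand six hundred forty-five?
Convert 0x221F (hexadecimal) → 2×4096 + 2×256 + 1×16 + 15 = 8735 (decimal)
Convert five thousand six hundred forty-five (English words) → 5×1000 + 6×100 + 45 = 5645 (decimal)
Difference: |8735 - 5645| = 3090
3090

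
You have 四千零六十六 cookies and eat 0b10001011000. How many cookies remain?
Convert 四千零六十六 (Chinese numeral) → 4×1000 + 6×10 + 6 = 4066 (decimal)
Convert 0b10001011000 (binary) → 1024 + 64 + 16 + 8 = 1112 (decimal)
Compute 4066 - 1112 = 2954
2954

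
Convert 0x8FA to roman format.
Convert 0x8FA (hexadecimal) → 8×256 + 15×16 + 10 = 2298 (decimal)
Convert 2298 (decimal) → 2298 = 1000 + 1000 + 100 + 100 + 90 + 5 + 1 + 1 + 1 → MMCCXCVIII (Roman numeral)
MMCCXCVIII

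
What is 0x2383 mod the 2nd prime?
Convert 0x2383 (hexadecimal) → 2×4096 + 3×256 + 8×16 + 3 = 9091 (decimal)
Convert the 2nd prime (prime index) → 3 (decimal)
Compute 9091 mod 3 = 1
1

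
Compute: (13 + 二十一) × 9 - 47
Convert 二十一 (Chinese numeral) → 2×10 + 1 = 21 (decimal)
Expression in decimal: (13 + 21) × 9 - 47
Parentheses first: 13 + 21 = 34
Multiply: 34 × 9 = 306
Subtract: 306 - 47 = 259
259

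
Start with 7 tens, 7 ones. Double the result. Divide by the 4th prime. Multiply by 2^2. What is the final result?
Convert 7 tens, 7 ones (place-value notation) → 7×10 + 7 = 77 (decimal)
Start: 77
77 × 2 = 154
Convert the 4th prime (prime index) → 7 (decimal)
154 ÷ 7 = 22
Convert 2^2 (power) → 4 (decimal)
22 × 4 = 88
88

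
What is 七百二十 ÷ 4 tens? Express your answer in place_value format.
Convert 七百二十 (Chinese numeral) → 7×100 + 2×10 = 720 (decimal)
Convert 4 tens (place-value notation) → 4×10 = 40 (decimal)
Compute 720 ÷ 40 = 18
Convert 18 (decimal) → 18 = 1×10 + 8 → 1 ten, 8 ones (place-value notation)
1 ten, 8 ones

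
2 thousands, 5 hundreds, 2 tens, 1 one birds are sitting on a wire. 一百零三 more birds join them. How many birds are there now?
Convert 2 thousands, 5 hundreds, 2 tens, 1 one (place-value notation) → 2×1000 + 5×100 + 2×10 + 1 = 2521 (decimal)
Convert 一百零三 (Chinese numeral) → 1×100 + 3 = 103 (decimal)
Compute 2521 + 103 = 2624
2624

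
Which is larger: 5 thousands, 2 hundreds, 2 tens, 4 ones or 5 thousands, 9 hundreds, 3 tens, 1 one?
Convert 5 thousands, 2 hundreds, 2 tens, 4 ones (place-value notation) → 5×1000 + 2×100 + 2×10 + 4 = 5224 (decimal)
Convert 5 thousands, 9 hundreds, 3 tens, 1 one (place-value notation) → 5×1000 + 9×100 + 3×10 + 1 = 5931 (decimal)
Compare 5224 vs 5931: larger = 5931
5931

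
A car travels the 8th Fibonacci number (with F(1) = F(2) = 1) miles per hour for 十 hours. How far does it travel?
Convert the 8th Fibonacci number (with F(1) = F(2) = 1) (Fibonacci index) → 1, 1, 2, 3, 5, 8, 13, 21 → 21 (decimal)
Convert 十 (Chinese numeral) → 1×10 = 10 (decimal)
Compute 21 × 10 = 210
210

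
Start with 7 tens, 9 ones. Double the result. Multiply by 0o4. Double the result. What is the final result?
Convert 7 tens, 9 ones (place-value notation) → 7×10 + 9 = 79 (decimal)
Start: 79
79 × 2 = 158
Convert 0o4 (octal) → 4 (decimal)
158 × 4 = 632
632 × 2 = 1264
1264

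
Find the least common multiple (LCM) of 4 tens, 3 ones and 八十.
Convert 4 tens, 3 ones (place-value notation) → 4×10 + 3 = 43 (decimal)
Convert 八十 (Chinese numeral) → 8×10 = 80 (decimal)
Compute lcm(43, 80) = 3440
3440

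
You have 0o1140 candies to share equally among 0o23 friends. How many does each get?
Convert 0o1140 (octal) → 1×512 + 1×64 + 4×8 = 608 (decimal)
Convert 0o23 (octal) → 2×8 + 3 = 19 (decimal)
Compute 608 ÷ 19 = 32
32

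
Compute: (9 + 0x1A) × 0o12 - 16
Convert 0x1A (hexadecimal) → 1×16 + 10 = 26 (decimal)
Convert 0o12 (octal) → 1×8 + 2 = 10 (decimal)
Expression in decimal: (9 + 26) × 10 - 16
Parentheses first: 9 + 26 = 35
Multiply: 35 × 10 = 350
Subtract: 350 - 16 = 334
334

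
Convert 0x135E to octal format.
Convert 0x135E (hexadecimal) → 1×4096 + 3×256 + 5×16 + 14 = 4958 (decimal)
Convert 4958 (decimal) → 4958 = 1×4096 + 1×512 + 5×64 + 3×8 + 6 → 0o11536 (octal)
0o11536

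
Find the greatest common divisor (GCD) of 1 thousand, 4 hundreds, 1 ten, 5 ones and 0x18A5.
Convert 1 thousand, 4 hundreds, 1 ten, 5 ones (place-value notation) → 1×1000 + 4×100 + 1×10 + 5 = 1415 (decimal)
Convert 0x18A5 (hexadecimal) → 1×4096 + 8×256 + 10×16 + 5 = 6309 (decimal)
Compute gcd(1415, 6309) = 1
1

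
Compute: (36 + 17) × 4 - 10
Parentheses first: 36 + 17 = 53
Multiply: 53 × 4 = 212
Subtract: 212 - 10 = 202
202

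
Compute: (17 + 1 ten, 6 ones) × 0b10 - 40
Convert 1 ten, 6 ones (place-value notation) → 1×10 + 6 = 16 (decimal)
Convert 0b10 (binary) → 2 (decimal)
Expression in decimal: (17 + 16) × 2 - 40
Parentheses first: 17 + 16 = 33
Multiply: 33 × 2 = 66
Subtract: 66 - 40 = 26
26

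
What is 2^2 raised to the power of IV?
Convert 2^2 (power) → 4 (decimal)
Convert IV (Roman numeral) → 4 (decimal)
Compute 4 ^ 4 = 256
256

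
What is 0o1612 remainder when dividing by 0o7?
Convert 0o1612 (octal) → 1×512 + 6×64 + 1×8 + 2 = 906 (decimal)
Convert 0o7 (octal) → 7 (decimal)
Compute 906 mod 7 = 3
3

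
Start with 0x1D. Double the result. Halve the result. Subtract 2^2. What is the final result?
Convert 0x1D (hexadecimal) → 1×16 + 13 = 29 (decimal)
Start: 29
29 × 2 = 58
58 ÷ 2 = 29
Convert 2^2 (power) → 4 (decimal)
29 - 4 = 25
25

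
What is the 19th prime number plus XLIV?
The 19th prime number = 67
Convert XLIV (Roman numeral) → 40 + 4 = 44 (decimal)
Compute 67 + 44 = 111
111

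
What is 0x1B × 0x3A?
Convert 0x1B (hexadecimal) → 1×16 + 11 = 27 (decimal)
Convert 0x3A (hexadecimal) → 3×16 + 10 = 58 (decimal)
Compute 27 × 58 = 1566
1566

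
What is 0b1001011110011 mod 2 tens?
Convert 0b1001011110011 (binary) → 4096 + 512 + 128 + 64 + 32 + 16 + 2 + 1 = 4851 (decimal)
Convert 2 tens (place-value notation) → 2×10 = 20 (decimal)
Compute 4851 mod 20 = 11
11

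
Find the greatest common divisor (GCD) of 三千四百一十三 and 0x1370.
Convert 三千四百一十三 (Chinese numeral) → 3×1000 + 4×100 + 1×10 + 3 = 3413 (decimal)
Convert 0x1370 (hexadecimal) → 1×4096 + 3×256 + 7×16 = 4976 (decimal)
Compute gcd(3413, 4976) = 1
1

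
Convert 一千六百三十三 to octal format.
Convert 一千六百三十三 (Chinese numeral) → 1×1000 + 6×100 + 3×10 + 3 = 1633 (decimal)
Convert 1633 (decimal) → 1633 = 3×512 + 1×64 + 4×8 + 1 → 0o3141 (octal)
0o3141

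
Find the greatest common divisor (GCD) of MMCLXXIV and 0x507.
Convert MMCLXXIV (Roman numeral) → 1000 + 1000 + 100 + 50 + 10 + 10 + 4 = 2174 (decimal)
Convert 0x507 (hexadecimal) → 5×256 + 7 = 1287 (decimal)
Compute gcd(2174, 1287) = 1
1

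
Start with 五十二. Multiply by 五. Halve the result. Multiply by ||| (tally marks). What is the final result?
Convert 五十二 (Chinese numeral) → 5×10 + 2 = 52 (decimal)
Start: 52
Convert 五 (Chinese numeral) → 5 (decimal)
52 × 5 = 260
260 ÷ 2 = 130
Convert ||| (tally marks) → 3 (decimal)
130 × 3 = 390
390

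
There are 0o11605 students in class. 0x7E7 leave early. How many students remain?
Convert 0o11605 (octal) → 1×4096 + 1×512 + 6×64 + 5 = 4997 (decimal)
Convert 0x7E7 (hexadecimal) → 7×256 + 14×16 + 7 = 2023 (decimal)
Compute 4997 - 2023 = 2974
2974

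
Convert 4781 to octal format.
Convert 4781 (decimal) → 4781 = 1×4096 + 1×512 + 2×64 + 5×8 + 5 → 0o11255 (octal)
0o11255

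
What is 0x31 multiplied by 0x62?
Convert 0x31 (hexadecimal) → 3×16 + 1 = 49 (decimal)
Convert 0x62 (hexadecimal) → 6×16 + 2 = 98 (decimal)
Compute 49 × 98 = 4802
4802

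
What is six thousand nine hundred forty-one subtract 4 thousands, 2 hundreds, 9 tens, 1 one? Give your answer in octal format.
Convert six thousand nine hundred forty-one (English words) → 6×1000 + 9×100 + 41 = 6941 (decimal)
Convert 4 thousands, 2 hundreds, 9 tens, 1 one (place-value notation) → 4×1000 + 2×100 + 9×10 + 1 = 4291 (decimal)
Compute 6941 - 4291 = 2650
Convert 2650 (decimal) → 2650 = 5×512 + 1×64 + 3×8 + 2 → 0o5132 (octal)
0o5132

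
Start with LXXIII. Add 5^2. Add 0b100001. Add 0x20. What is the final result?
Convert LXXIII (Roman numeral) → 50 + 10 + 10 + 1 + 1 + 1 = 73 (decimal)
Start: 73
Convert 5^2 (power) → 25 (decimal)
73 + 25 = 98
Convert 0b100001 (binary) → 32 + 1 = 33 (decimal)
98 + 33 = 131
Convert 0x20 (hexadecimal) → 2×16 = 32 (decimal)
131 + 32 = 163
163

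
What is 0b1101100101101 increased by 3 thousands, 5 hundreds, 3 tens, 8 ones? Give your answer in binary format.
Convert 0b1101100101101 (binary) → 4096 + 2048 + 512 + 256 + 32 + 8 + 4 + 1 = 6957 (decimal)
Convert 3 thousands, 5 hundreds, 3 tens, 8 ones (place-value notation) → 3×1000 + 5×100 + 3×10 + 8 = 3538 (decimal)
Compute 6957 + 3538 = 10495
Convert 10495 (decimal) → 10495 = 8192 + 2048 + 128 + 64 + 32 + 16 + 8 + 4 + 2 + 1 → 0b10100011111111 (binary)
0b10100011111111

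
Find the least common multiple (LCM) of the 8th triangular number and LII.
Convert the 8th triangular number (triangular index) → 8×9/2 = 36 (decimal)
Convert LII (Roman numeral) → 50 + 1 + 1 = 52 (decimal)
Compute lcm(36, 52) = 468
468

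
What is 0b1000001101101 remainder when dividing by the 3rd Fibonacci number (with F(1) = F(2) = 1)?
Convert 0b1000001101101 (binary) → 4096 + 64 + 32 + 8 + 4 + 1 = 4205 (decimal)
Convert the 3rd Fibonacci number (with F(1) = F(2) = 1) (Fibonacci index) → 1, 1, 2 → 2 (decimal)
Compute 4205 mod 2 = 1
1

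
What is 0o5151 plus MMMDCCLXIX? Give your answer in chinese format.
Convert 0o5151 (octal) → 5×512 + 1×64 + 5×8 + 1 = 2665 (decimal)
Convert MMMDCCLXIX (Roman numeral) → 1000 + 1000 + 1000 + 500 + 100 + 100 + 50 + 10 + 9 = 3769 (decimal)
Compute 2665 + 3769 = 6434
Convert 6434 (decimal) → 6434 = 6×1000 + 4×100 + 3×10 + 4 → 六千四百三十四 (Chinese numeral)
六千四百三十四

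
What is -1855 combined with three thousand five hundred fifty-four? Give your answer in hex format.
Convert three thousand five hundred fifty-four (English words) → 3×1000 + 5×100 + 54 = 3554 (decimal)
Compute -1855 + 3554 = 1699
Convert 1699 (decimal) → 1699 = 6×256 + 10×16 + 3 → 0x6A3 (hexadecimal)
0x6A3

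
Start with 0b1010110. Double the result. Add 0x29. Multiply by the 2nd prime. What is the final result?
Convert 0b1010110 (binary) → 64 + 16 + 4 + 2 = 86 (decimal)
Start: 86
86 × 2 = 172
Convert 0x29 (hexadecimal) → 2×16 + 9 = 41 (decimal)
172 + 41 = 213
Convert the 2nd prime (prime index) → 3 (decimal)
213 × 3 = 639
639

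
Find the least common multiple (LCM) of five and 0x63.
Convert five (English words) → 5 (decimal)
Convert 0x63 (hexadecimal) → 6×16 + 3 = 99 (decimal)
Compute lcm(5, 99) = 495
495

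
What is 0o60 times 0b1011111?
Convert 0o60 (octal) → 6×8 = 48 (decimal)
Convert 0b1011111 (binary) → 64 + 16 + 8 + 4 + 2 + 1 = 95 (decimal)
Compute 48 × 95 = 4560
4560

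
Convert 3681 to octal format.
Convert 3681 (decimal) → 3681 = 7×512 + 1×64 + 4×8 + 1 → 0o7141 (octal)
0o7141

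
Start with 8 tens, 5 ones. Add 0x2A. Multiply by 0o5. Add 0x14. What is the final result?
Convert 8 tens, 5 ones (place-value notation) → 8×10 + 5 = 85 (decimal)
Start: 85
Convert 0x2A (hexadecimal) → 2×16 + 10 = 42 (decimal)
85 + 42 = 127
Convert 0o5 (octal) → 5 (decimal)
127 × 5 = 635
Convert 0x14 (hexadecimal) → 1×16 + 4 = 20 (decimal)
635 + 20 = 655
655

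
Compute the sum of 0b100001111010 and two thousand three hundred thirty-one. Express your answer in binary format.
Convert 0b100001111010 (binary) → 2048 + 64 + 32 + 16 + 8 + 2 = 2170 (decimal)
Convert two thousand three hundred thirty-one (English words) → 2×1000 + 3×100 + 31 = 2331 (decimal)
Compute 2170 + 2331 = 4501
Convert 4501 (decimal) → 4501 = 4096 + 256 + 128 + 16 + 4 + 1 → 0b1000110010101 (binary)
0b1000110010101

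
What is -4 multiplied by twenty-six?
Convert twenty-six (English words) → 26 (decimal)
Compute -4 × 26 = -104
-104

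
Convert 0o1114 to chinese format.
Convert 0o1114 (octal) → 1×512 + 1×64 + 1×8 + 4 = 588 (decimal)
Convert 588 (decimal) → 588 = 5×100 + 8×10 + 8 → 五百八十八 (Chinese numeral)
五百八十八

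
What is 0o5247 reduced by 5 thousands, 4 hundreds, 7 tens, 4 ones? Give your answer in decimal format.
Convert 0o5247 (octal) → 5×512 + 2×64 + 4×8 + 7 = 2727 (decimal)
Convert 5 thousands, 4 hundreds, 7 tens, 4 ones (place-value notation) → 5×1000 + 4×100 + 7×10 + 4 = 5474 (decimal)
Compute 2727 - 5474 = -2747
-2747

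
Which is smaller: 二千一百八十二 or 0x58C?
Convert 二千一百八十二 (Chinese numeral) → 2×1000 + 1×100 + 8×10 + 2 = 2182 (decimal)
Convert 0x58C (hexadecimal) → 5×256 + 8×16 + 12 = 1420 (decimal)
Compare 2182 vs 1420: smaller = 1420
1420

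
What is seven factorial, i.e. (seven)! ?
Convert seven (English words) → 7 (decimal)
Compute 7! = 5040
5040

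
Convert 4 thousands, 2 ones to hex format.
Convert 4 thousands, 2 ones (place-value notation) → 4×1000 + 2 = 4002 (decimal)
Convert 4002 (decimal) → 4002 = 15×256 + 10×16 + 2 → 0xFA2 (hexadecimal)
0xFA2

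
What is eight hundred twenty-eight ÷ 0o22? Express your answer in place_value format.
Convert eight hundred twenty-eight (English words) → 8×100 + 28 = 828 (decimal)
Convert 0o22 (octal) → 2×8 + 2 = 18 (decimal)
Compute 828 ÷ 18 = 46
Convert 46 (decimal) → 46 = 4×10 + 6 → 4 tens, 6 ones (place-value notation)
4 tens, 6 ones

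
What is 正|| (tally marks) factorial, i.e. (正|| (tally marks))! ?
Convert 正|| (tally marks) → 5 + 2 = 7 (decimal)
Compute 7! = 5040
5040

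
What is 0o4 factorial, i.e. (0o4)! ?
Convert 0o4 (octal) → 4 (decimal)
Compute 4! = 24
24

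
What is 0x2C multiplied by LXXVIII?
Convert 0x2C (hexadecimal) → 2×16 + 12 = 44 (decimal)
Convert LXXVIII (Roman numeral) → 50 + 10 + 10 + 5 + 1 + 1 + 1 = 78 (decimal)
Compute 44 × 78 = 3432
3432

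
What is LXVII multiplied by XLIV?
Convert LXVII (Roman numeral) → 50 + 10 + 5 + 1 + 1 = 67 (decimal)
Convert XLIV (Roman numeral) → 40 + 4 = 44 (decimal)
Compute 67 × 44 = 2948
2948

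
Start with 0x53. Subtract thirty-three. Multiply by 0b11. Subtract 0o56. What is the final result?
Convert 0x53 (hexadecimal) → 5×16 + 3 = 83 (decimal)
Start: 83
Convert thirty-three (English words) → 33 (decimal)
83 - 33 = 50
Convert 0b11 (binary) → 2 + 1 = 3 (decimal)
50 × 3 = 150
Convert 0o56 (octal) → 5×8 + 6 = 46 (decimal)
150 - 46 = 104
104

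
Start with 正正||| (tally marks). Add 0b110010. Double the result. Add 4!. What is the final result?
Convert 正正||| (tally marks) → 5 + 5 + 3 = 13 (decimal)
Start: 13
Convert 0b110010 (binary) → 32 + 16 + 2 = 50 (decimal)
13 + 50 = 63
63 × 2 = 126
Convert 4! (factorial) → 24 (decimal)
126 + 24 = 150
150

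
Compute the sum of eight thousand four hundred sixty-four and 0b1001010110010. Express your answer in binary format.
Convert eight thousand four hundred sixty-four (English words) → 8×1000 + 4×100 + 64 = 8464 (decimal)
Convert 0b1001010110010 (binary) → 4096 + 512 + 128 + 32 + 16 + 2 = 4786 (decimal)
Compute 8464 + 4786 = 13250
Convert 13250 (decimal) → 13250 = 8192 + 4096 + 512 + 256 + 128 + 64 + 2 → 0b11001111000010 (binary)
0b11001111000010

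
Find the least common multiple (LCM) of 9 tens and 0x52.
Convert 9 tens (place-value notation) → 9×10 = 90 (decimal)
Convert 0x52 (hexadecimal) → 5×16 + 2 = 82 (decimal)
Compute lcm(90, 82) = 3690
3690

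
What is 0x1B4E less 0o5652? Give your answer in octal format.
Convert 0x1B4E (hexadecimal) → 1×4096 + 11×256 + 4×16 + 14 = 6990 (decimal)
Convert 0o5652 (octal) → 5×512 + 6×64 + 5×8 + 2 = 2986 (decimal)
Compute 6990 - 2986 = 4004
Convert 4004 (decimal) → 4004 = 7×512 + 6×64 + 4×8 + 4 → 0o7644 (octal)
0o7644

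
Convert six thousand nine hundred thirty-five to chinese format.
Convert six thousand nine hundred thirty-five (English words) → 6×1000 + 9×100 + 35 = 6935 (decimal)
Convert 6935 (decimal) → 6935 = 6×1000 + 9×100 + 3×10 + 5 → 六千九百三十五 (Chinese numeral)
六千九百三十五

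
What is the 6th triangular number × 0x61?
Convert the 6th triangular number (triangular index) → 6×7/2 = 21 (decimal)
Convert 0x61 (hexadecimal) → 6×16 + 1 = 97 (decimal)
Compute 21 × 97 = 2037
2037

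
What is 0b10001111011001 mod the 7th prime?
Convert 0b10001111011001 (binary) → 8192 + 512 + 256 + 128 + 64 + 16 + 8 + 1 = 9177 (decimal)
Convert the 7th prime (prime index) → 17 (decimal)
Compute 9177 mod 17 = 14
14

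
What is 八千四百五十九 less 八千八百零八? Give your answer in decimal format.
Convert 八千四百五十九 (Chinese numeral) → 8×1000 + 4×100 + 5×10 + 9 = 8459 (decimal)
Convert 八千八百零八 (Chinese numeral) → 8×1000 + 8×100 + 8 = 8808 (decimal)
Compute 8459 - 8808 = -349
-349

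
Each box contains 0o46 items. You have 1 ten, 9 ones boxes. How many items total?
Convert 0o46 (octal) → 4×8 + 6 = 38 (decimal)
Convert 1 ten, 9 ones (place-value notation) → 1×10 + 9 = 19 (decimal)
Compute 38 × 19 = 722
722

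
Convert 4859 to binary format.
Convert 4859 (decimal) → 4859 = 4096 + 512 + 128 + 64 + 32 + 16 + 8 + 2 + 1 → 0b1001011111011 (binary)
0b1001011111011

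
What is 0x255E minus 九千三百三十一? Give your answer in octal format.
Convert 0x255E (hexadecimal) → 2×4096 + 5×256 + 5×16 + 14 = 9566 (decimal)
Convert 九千三百三十一 (Chinese numeral) → 9×1000 + 3×100 + 3×10 + 1 = 9331 (decimal)
Compute 9566 - 9331 = 235
Convert 235 (decimal) → 235 = 3×64 + 5×8 + 3 → 0o353 (octal)
0o353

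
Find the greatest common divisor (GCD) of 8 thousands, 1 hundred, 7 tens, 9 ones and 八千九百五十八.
Convert 8 thousands, 1 hundred, 7 tens, 9 ones (place-value notation) → 8×1000 + 1×100 + 7×10 + 9 = 8179 (decimal)
Convert 八千九百五十八 (Chinese numeral) → 8×1000 + 9×100 + 5×10 + 8 = 8958 (decimal)
Compute gcd(8179, 8958) = 1
1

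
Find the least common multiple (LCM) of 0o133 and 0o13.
Convert 0o133 (octal) → 1×64 + 3×8 + 3 = 91 (decimal)
Convert 0o13 (octal) → 1×8 + 3 = 11 (decimal)
Compute lcm(91, 11) = 1001
1001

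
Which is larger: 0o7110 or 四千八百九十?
Convert 0o7110 (octal) → 7×512 + 1×64 + 1×8 = 3656 (decimal)
Convert 四千八百九十 (Chinese numeral) → 4×1000 + 8×100 + 9×10 = 4890 (decimal)
Compare 3656 vs 4890: larger = 4890
4890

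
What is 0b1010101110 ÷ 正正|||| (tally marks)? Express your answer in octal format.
Convert 0b1010101110 (binary) → 512 + 128 + 32 + 8 + 4 + 2 = 686 (decimal)
Convert 正正|||| (tally marks) → 5 + 5 + 4 = 14 (decimal)
Compute 686 ÷ 14 = 49
Convert 49 (decimal) → 49 = 6×8 + 1 → 0o61 (octal)
0o61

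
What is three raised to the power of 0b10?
Convert three (English words) → 3 (decimal)
Convert 0b10 (binary) → 2 (decimal)
Compute 3 ^ 2 = 9
9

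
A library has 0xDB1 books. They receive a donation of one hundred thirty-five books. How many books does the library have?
Convert 0xDB1 (hexadecimal) → 13×256 + 11×16 + 1 = 3505 (decimal)
Convert one hundred thirty-five (English words) → 1×100 + 35 = 135 (decimal)
Compute 3505 + 135 = 3640
3640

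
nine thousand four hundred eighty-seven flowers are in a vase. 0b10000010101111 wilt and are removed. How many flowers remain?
Convert nine thousand four hundred eighty-seven (English words) → 9×1000 + 4×100 + 87 = 9487 (decimal)
Convert 0b10000010101111 (binary) → 8192 + 128 + 32 + 8 + 4 + 2 + 1 = 8367 (decimal)
Compute 9487 - 8367 = 1120
1120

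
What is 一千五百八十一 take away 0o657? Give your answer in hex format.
Convert 一千五百八十一 (Chinese numeral) → 1×1000 + 5×100 + 8×10 + 1 = 1581 (decimal)
Convert 0o657 (octal) → 6×64 + 5×8 + 7 = 431 (decimal)
Compute 1581 - 431 = 1150
Convert 1150 (decimal) → 1150 = 4×256 + 7×16 + 14 → 0x47E (hexadecimal)
0x47E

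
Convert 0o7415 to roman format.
Convert 0o7415 (octal) → 7×512 + 4×64 + 1×8 + 5 = 3853 (decimal)
Convert 3853 (decimal) → 3853 = 1000 + 1000 + 1000 + 500 + 100 + 100 + 100 + 50 + 1 + 1 + 1 → MMMDCCCLIII (Roman numeral)
MMMDCCCLIII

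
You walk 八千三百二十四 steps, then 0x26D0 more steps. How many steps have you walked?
Convert 八千三百二十四 (Chinese numeral) → 8×1000 + 3×100 + 2×10 + 4 = 8324 (decimal)
Convert 0x26D0 (hexadecimal) → 2×4096 + 6×256 + 13×16 = 9936 (decimal)
Compute 8324 + 9936 = 18260
18260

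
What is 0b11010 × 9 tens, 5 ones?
Convert 0b11010 (binary) → 16 + 8 + 2 = 26 (decimal)
Convert 9 tens, 5 ones (place-value notation) → 9×10 + 5 = 95 (decimal)
Compute 26 × 95 = 2470
2470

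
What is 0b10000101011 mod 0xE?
Convert 0b10000101011 (binary) → 1024 + 32 + 8 + 2 + 1 = 1067 (decimal)
Convert 0xE (hexadecimal) → 14 (decimal)
Compute 1067 mod 14 = 3
3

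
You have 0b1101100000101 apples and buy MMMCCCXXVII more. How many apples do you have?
Convert 0b1101100000101 (binary) → 4096 + 2048 + 512 + 256 + 4 + 1 = 6917 (decimal)
Convert MMMCCCXXVII (Roman numeral) → 1000 + 1000 + 1000 + 100 + 100 + 100 + 10 + 10 + 5 + 1 + 1 = 3327 (decimal)
Compute 6917 + 3327 = 10244
10244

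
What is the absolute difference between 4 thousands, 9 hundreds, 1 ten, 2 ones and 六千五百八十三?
Convert 4 thousands, 9 hundreds, 1 ten, 2 ones (place-value notation) → 4×1000 + 9×100 + 1×10 + 2 = 4912 (decimal)
Convert 六千五百八十三 (Chinese numeral) → 6×1000 + 5×100 + 8×10 + 3 = 6583 (decimal)
Compute |4912 - 6583| = 1671
1671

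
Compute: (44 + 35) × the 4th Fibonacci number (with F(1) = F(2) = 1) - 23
Convert the 4th Fibonacci number (with F(1) = F(2) = 1) (Fibonacci index) → 1, 1, 2, 3 → 3 (decimal)
Expression in decimal: (44 + 35) × 3 - 23
Parentheses first: 44 + 35 = 79
Multiply: 79 × 3 = 237
Subtract: 237 - 23 = 214
214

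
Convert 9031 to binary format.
Convert 9031 (decimal) → 9031 = 8192 + 512 + 256 + 64 + 4 + 2 + 1 → 0b10001101000111 (binary)
0b10001101000111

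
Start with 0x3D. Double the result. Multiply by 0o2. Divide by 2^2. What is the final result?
Convert 0x3D (hexadecimal) → 3×16 + 13 = 61 (decimal)
Start: 61
61 × 2 = 122
Convert 0o2 (octal) → 2 (decimal)
122 × 2 = 244
Convert 2^2 (power) → 4 (decimal)
244 ÷ 4 = 61
61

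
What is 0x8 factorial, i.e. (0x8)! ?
Convert 0x8 (hexadecimal) → 8 (decimal)
Compute 8! = 40320
40320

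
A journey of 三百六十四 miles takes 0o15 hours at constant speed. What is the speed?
Convert 三百六十四 (Chinese numeral) → 3×100 + 6×10 + 4 = 364 (decimal)
Convert 0o15 (octal) → 1×8 + 5 = 13 (decimal)
Compute 364 ÷ 13 = 28
28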